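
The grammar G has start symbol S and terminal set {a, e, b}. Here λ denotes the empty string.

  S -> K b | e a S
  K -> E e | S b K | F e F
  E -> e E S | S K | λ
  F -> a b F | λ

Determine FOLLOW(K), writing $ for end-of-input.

FIRST(F) = {λ, a}
FIRST(S) = {a, e}  (via K b)
FIRST(E) = {λ, a, e}  (via S K)
FIRST(K) = {a, e}  (via E e, S b K, F e F)
FOLLOW(S) includes $ since S is the start symbol.
FOLLOW(E): in K->E e, E is followed by e with FIRST {e}; in E->e E S, E is followed by S with FIRST {a, e}. Thus FOLLOW(E) = {a, e}.
FOLLOW(S): in S->e a S, the suffix after S is empty (adds nothing new); in K->S b K, S is followed by b K with FIRST {b}; in E->e E S, the suffix after S is empty, so FOLLOW(S) ⊇ FOLLOW(E) = {a, e}; in E->S K, S is followed by K with FIRST {a, e}. Thus FOLLOW(S) = {$, a, b, e}.
FOLLOW(K): in S->K b, K is followed by b with FIRST {b}; in K->S b K, the suffix after K is empty (adds nothing new); in E->S K, the suffix after K is empty, so FOLLOW(K) ⊇ FOLLOW(E) = {a, e}. Thus FOLLOW(K) = {a, b, e}.
FOLLOW(F): in K->F e F (occurrence 1), F is followed by e F with FIRST {e}; in K->F e F (occurrence 2), the suffix after F is empty, so FOLLOW(F) ⊇ FOLLOW(K) = {a, b, e}; in F->a b F, the suffix after F is empty (adds nothing new). Thus FOLLOW(F) = {a, b, e}.

{a, b, e}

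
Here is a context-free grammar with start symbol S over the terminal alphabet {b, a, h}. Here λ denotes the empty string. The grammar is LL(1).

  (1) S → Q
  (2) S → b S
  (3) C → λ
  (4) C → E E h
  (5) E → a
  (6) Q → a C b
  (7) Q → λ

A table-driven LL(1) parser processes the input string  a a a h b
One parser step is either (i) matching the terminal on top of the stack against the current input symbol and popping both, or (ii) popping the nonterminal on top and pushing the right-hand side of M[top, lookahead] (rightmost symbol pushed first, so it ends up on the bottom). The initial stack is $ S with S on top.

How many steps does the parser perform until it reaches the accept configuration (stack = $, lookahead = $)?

step 1: stack=$ S  input=a a a h b $  — expand S → Q
step 2: stack=$ Q  input=a a a h b $  — expand Q → a C b
step 3: stack=$ b C a  input=a a a h b $  — match a
step 4: stack=$ b C  input=a a h b $  — expand C → E E h
step 5: stack=$ b h E E  input=a a h b $  — expand E → a
step 6: stack=$ b h E a  input=a a h b $  — match a
step 7: stack=$ b h E  input=a h b $  — expand E → a
step 8: stack=$ b h a  input=a h b $  — match a
step 9: stack=$ b h  input=h b $  — match h
step 10: stack=$ b  input=b $  — match b
Accept reached after 10 steps.

10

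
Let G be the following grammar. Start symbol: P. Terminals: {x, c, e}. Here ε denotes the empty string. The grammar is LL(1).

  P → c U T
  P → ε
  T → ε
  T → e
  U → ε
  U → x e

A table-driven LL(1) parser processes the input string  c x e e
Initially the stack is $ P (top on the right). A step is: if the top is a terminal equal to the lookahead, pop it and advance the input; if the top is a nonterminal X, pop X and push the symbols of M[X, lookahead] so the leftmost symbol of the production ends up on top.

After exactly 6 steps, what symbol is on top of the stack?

e

step 1: stack=$ P  input=c x e e $  — expand P → c U T
step 2: stack=$ T U c  input=c x e e $  — match c
step 3: stack=$ T U  input=x e e $  — expand U → x e
step 4: stack=$ T e x  input=x e e $  — match x
step 5: stack=$ T e  input=e e $  — match e
step 6: stack=$ T  input=e $  — expand T → e
Stack after step 6: $ e (top = e).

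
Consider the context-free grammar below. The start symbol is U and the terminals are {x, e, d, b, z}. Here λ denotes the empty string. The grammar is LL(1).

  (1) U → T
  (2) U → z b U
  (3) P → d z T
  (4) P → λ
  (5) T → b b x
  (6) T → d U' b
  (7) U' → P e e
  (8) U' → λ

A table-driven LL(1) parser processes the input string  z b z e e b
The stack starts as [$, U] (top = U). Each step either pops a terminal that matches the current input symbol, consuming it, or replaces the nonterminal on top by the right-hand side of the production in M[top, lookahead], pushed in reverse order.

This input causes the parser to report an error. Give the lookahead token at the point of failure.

     Stack    Input          Action
  1  $ U      z b z e e b $  expand U → z b U
  2  $ U b z  z b z e e b $  match z
  3  $ U b    b z e e b $    match b
  4  $ U      z e e b $      expand U → z b U
  5  $ U b z  z e e b $      match z
  6  $ U b    e e b $        error: top is terminal b but lookahead is e

e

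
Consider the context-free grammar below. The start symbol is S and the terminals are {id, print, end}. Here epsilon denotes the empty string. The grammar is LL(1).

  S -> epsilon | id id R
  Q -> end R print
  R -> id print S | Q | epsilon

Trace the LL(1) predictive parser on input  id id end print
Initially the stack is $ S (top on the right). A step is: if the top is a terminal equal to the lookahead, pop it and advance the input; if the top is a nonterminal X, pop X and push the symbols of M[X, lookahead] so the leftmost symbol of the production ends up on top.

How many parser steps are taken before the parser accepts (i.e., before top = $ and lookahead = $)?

8

step 1: stack=$ S  input=id id end print $  — expand S -> id id R
step 2: stack=$ R id id  input=id id end print $  — match id
step 3: stack=$ R id  input=id end print $  — match id
step 4: stack=$ R  input=end print $  — expand R -> Q
step 5: stack=$ Q  input=end print $  — expand Q -> end R print
step 6: stack=$ print R end  input=end print $  — match end
step 7: stack=$ print R  input=print $  — expand R -> epsilon
step 8: stack=$ print  input=print $  — match print
Accept reached after 8 steps.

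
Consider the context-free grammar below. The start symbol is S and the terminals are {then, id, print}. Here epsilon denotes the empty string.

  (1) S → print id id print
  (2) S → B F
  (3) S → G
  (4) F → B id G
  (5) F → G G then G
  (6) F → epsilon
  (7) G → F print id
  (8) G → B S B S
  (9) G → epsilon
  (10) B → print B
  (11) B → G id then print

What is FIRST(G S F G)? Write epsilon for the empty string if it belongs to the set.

FIRST(S) = {epsilon, id, print, then}  (via B F, G)
FIRST(F) = {epsilon, id, print, then}  (via B id G, G G then G)
FIRST(G) = {epsilon, id, print, then}  (via F print id, B S B S)
FIRST(B) = {id, print, then}  (via G id then print)
FIRST(G S F G): take FIRST of each symbol in turn, carrying on past any symbol whose FIRST contains epsilon; result {epsilon, id, print, then}.

{epsilon, id, print, then}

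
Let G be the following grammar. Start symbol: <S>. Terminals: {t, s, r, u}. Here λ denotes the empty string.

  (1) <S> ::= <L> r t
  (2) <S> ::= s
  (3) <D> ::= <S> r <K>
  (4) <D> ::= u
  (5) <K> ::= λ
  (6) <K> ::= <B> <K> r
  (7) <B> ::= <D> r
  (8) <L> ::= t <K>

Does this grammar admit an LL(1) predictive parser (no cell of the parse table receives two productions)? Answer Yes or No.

FIRST(<S>) = {s, t}
FIRST(<D>) = {s, t, u}
FIRST(<K>) = {λ, s, t, u}
FIRST(<B>) = {s, t, u}
FIRST(<L>) = {t}
FOLLOW(<S>) = {$, r}
FOLLOW(<D>) = {r}
FOLLOW(<K>) = {r}
FOLLOW(<B>) = {r, s, t, u}
FOLLOW(<L>) = {r}
Each cell of M receives at most one production.

Yes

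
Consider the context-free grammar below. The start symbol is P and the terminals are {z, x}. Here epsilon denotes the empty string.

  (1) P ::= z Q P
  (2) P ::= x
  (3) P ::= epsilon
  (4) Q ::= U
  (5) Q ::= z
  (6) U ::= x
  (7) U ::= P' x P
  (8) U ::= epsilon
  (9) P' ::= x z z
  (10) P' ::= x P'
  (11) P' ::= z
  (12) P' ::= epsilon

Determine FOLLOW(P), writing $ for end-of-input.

FIRST(P): from P::=z Q P we get {z}; from P::=x we get {x}; from P::=epsilon we get {epsilon}. So FIRST(P) = {epsilon, x, z}.
FIRST(P'): from P'::=x z z we get {x}; from P'::=x P' we get {x}; from P'::=z we get {z}; from P'::=epsilon we get {epsilon}. So FIRST(P') = {epsilon, x, z}.
FIRST(U): from U::=x we get {x}; from U::=P' x P we get {x, z}; from U::=epsilon we get {epsilon}. So FIRST(U) = {epsilon, x, z}.
FIRST(Q): from Q::=U we get {epsilon, x, z}; from Q::=z we get {z}. So FIRST(Q) = {epsilon, x, z}.
FOLLOW(P) includes $ since P is the start symbol.
FOLLOW(P'): in U::=P' x P, P' is followed by x P with FIRST {x}; in P'::=x P', the suffix after P' is empty (adds nothing new). Thus FOLLOW(P') = {x}.
FOLLOW(P): in P::=z Q P, the suffix after P is empty (adds nothing new); in U::=P' x P, the suffix after P is empty, so FOLLOW(P) ⊇ FOLLOW(U) = {$, x, z}. Thus FOLLOW(P) = {$, x, z}.
FOLLOW(Q): in P::=z Q P, Q is followed by P with FIRST {epsilon, x, z}; in P::=z Q P, the suffix after Q is nullable, so FOLLOW(Q) ⊇ FOLLOW(P) = {$, x, z}. Thus FOLLOW(Q) = {$, x, z}.
FOLLOW(U): in Q::=U, the suffix after U is empty, so FOLLOW(U) ⊇ FOLLOW(Q) = {$, x, z}. Thus FOLLOW(U) = {$, x, z}.

{$, x, z}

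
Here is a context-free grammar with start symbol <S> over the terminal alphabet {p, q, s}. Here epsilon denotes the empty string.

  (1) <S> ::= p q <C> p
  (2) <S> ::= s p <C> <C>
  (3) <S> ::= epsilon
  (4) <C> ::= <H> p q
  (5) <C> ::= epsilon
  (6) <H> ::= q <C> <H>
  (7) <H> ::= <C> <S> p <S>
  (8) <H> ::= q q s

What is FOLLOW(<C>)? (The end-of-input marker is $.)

{$, p, q, s}

FIRST(<S>): from <S>::=p q <C> p we get {p}; from <S>::=s p <C> <C> we get {s}; from <S>::=epsilon we get {epsilon}. So FIRST(<S>) = {epsilon, p, s}.
FIRST(<C>): from <C>::=<H> p q we get {p, q, s}; from <C>::=epsilon we get {epsilon}. So FIRST(<C>) = {epsilon, p, q, s}.
FIRST(<H>): from <H>::=q <C> <H> we get {q}; from <H>::=<C> <S> p <S> we get {p, q, s}; from <H>::=q q s we get {q}. So FIRST(<H>) = {p, q, s}.
FOLLOW(<S>) includes $ since <S> is the start symbol.
FOLLOW(<H>): in <C>::=<H> p q, <H> is followed by p q with FIRST {p}; in <H>::=q <C> <H>, the suffix after <H> is empty (adds nothing new). Thus FOLLOW(<H>) = {p}.
FOLLOW(<S>): in <H>::=<C> <S> p <S> (occurrence 1), <S> is followed by p <S> with FIRST {p}; in <H>::=<C> <S> p <S> (occurrence 2), the suffix after <S> is empty, so FOLLOW(<S>) ⊇ FOLLOW(<H>) = {p}. Thus FOLLOW(<S>) = {$, p}.
FOLLOW(<C>): in <S>::=p q <C> p, <C> is followed by p with FIRST {p}; in <S>::=s p <C> <C> (occurrence 1), <C> is followed by <C> with FIRST {epsilon, p, q, s}; in <S>::=s p <C> <C> (occurrence 1), the suffix after <C> is nullable, so FOLLOW(<C>) ⊇ FOLLOW(<S>) = {$, p}; in <S>::=s p <C> <C> (occurrence 2), the suffix after <C> is empty, so FOLLOW(<C>) ⊇ FOLLOW(<S>) = {$, p}; in <H>::=q <C> <H>, <C> is followed by <H> with FIRST {p, q, s}; in <H>::=<C> <S> p <S>, <C> is followed by <S> p <S> with FIRST {p, s}. Thus FOLLOW(<C>) = {$, p, q, s}.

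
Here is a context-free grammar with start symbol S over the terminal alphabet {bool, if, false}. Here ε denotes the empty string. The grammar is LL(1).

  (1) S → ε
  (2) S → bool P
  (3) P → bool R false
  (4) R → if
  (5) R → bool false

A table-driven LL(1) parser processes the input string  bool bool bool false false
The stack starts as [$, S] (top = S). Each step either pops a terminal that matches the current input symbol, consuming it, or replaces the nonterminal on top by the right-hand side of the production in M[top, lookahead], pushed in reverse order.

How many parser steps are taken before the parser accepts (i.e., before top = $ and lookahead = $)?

8

     Stack               Input                         Action
  1  $ S                 bool bool bool false false $  expand S → bool P
  2  $ P bool            bool bool bool false false $  match bool
  3  $ P                 bool bool false false $       expand P → bool R false
  4  $ false R bool      bool bool false false $       match bool
  5  $ false R           bool false false $            expand R → bool false
  6  $ false false bool  bool false false $            match bool
  7  $ false false       false false $                 match false
  8  $ false             false $                       match false
Accept reached after 8 steps.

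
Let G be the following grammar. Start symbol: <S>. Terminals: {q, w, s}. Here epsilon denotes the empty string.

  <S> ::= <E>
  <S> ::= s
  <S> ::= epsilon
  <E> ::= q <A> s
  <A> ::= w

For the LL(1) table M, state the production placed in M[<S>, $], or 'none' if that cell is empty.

FIRST(<E>): from <E>::=q <A> s we get {q}. So FIRST(<E>) = {q}.
FIRST(<A>): from <A>::=w we get {w}. So FIRST(<A>) = {w}.
FIRST(<S>): from <S>::=<E> we get {q}; from <S>::=s we get {s}; from <S>::=epsilon we get {epsilon}. So FIRST(<S>) = {epsilon, q, s}.
FOLLOW(<S>) includes $ since <S> is the start symbol.
FOLLOW(<S>): <S> appears on no right-hand side. Thus FOLLOW(<S>) = {$}.
For <S> ::= <E>: FIRST(<E>) = {q}, so it goes in M[<S>, t] for t ∈ {q}.
For <S> ::= s: FIRST(s) = {s}, so it goes in M[<S>, t] for t ∈ {s}.
For <S> ::= epsilon: FIRST(epsilon) = {epsilon}, so it goes in M[<S>, t] for t ∈ {}; since epsilon ∈ FIRST, also for every t ∈ FOLLOW(<S>) = {$}.

<S> ::= epsilon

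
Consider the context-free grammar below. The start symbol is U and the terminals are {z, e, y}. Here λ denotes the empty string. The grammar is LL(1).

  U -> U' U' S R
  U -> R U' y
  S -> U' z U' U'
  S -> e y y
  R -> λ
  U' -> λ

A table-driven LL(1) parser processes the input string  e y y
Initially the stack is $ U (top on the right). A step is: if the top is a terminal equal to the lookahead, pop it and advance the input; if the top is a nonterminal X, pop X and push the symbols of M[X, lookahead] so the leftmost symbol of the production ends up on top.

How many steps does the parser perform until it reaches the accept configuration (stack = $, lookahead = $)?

     Stack        Input    Action
  1  $ U          e y y $  expand U -> U' U' S R
  2  $ R S U' U'  e y y $  expand U' -> λ
  3  $ R S U'     e y y $  expand U' -> λ
  4  $ R S        e y y $  expand S -> e y y
  5  $ R y y e    e y y $  match e
  6  $ R y y      y y $    match y
  7  $ R y        y $      match y
  8  $ R          $        expand R -> λ
Accept reached after 8 steps.

8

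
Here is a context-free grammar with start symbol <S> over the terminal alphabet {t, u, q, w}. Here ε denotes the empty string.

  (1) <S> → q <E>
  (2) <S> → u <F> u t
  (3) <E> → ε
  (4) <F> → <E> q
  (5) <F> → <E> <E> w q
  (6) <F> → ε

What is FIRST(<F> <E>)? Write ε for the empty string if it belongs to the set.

{ε, q, w}

FIRST(<S>) = {q, u}
FIRST(<E>) = {ε}
FIRST(<F>) = {ε, q, w}  (via <E> q, <E> <E> w q)
FIRST(<F> <E>): take FIRST of each symbol in turn, carrying on past any symbol whose FIRST contains ε; result {ε, q, w}.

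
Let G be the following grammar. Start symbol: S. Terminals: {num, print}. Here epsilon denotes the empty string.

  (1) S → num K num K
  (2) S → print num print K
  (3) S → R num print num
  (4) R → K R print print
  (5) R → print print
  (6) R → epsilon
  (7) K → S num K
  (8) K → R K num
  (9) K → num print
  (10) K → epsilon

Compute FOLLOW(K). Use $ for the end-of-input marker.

{$, num, print}

FIRST(S) = {num, print}  (via R num print num)
FIRST(R) = {epsilon, num, print}  (via K R print print)
FIRST(K) = {epsilon, num, print}  (via S num K, R K num)
FOLLOW(S) includes $ since S is the start symbol.
FOLLOW(S): in K→S num K, S is followed by num K with FIRST {num}. Thus FOLLOW(S) = {$, num}.
FOLLOW(R): in S→R num print num, R is followed by num print num with FIRST {num}; in R→K R print print, R is followed by print print with FIRST {print}; in K→R K num, R is followed by K num with FIRST {num, print}. Thus FOLLOW(R) = {num, print}.
FOLLOW(K): in S→num K num K (occurrence 1), K is followed by num K with FIRST {num}; in S→num K num K (occurrence 2), the suffix after K is empty, so FOLLOW(K) ⊇ FOLLOW(S) = {$, num}; in S→print num print K, the suffix after K is empty, so FOLLOW(K) ⊇ FOLLOW(S) = {$, num}; in R→K R print print, K is followed by R print print with FIRST {num, print}; in K→S num K, the suffix after K is empty (adds nothing new); in K→R K num, K is followed by num with FIRST {num}. Thus FOLLOW(K) = {$, num, print}.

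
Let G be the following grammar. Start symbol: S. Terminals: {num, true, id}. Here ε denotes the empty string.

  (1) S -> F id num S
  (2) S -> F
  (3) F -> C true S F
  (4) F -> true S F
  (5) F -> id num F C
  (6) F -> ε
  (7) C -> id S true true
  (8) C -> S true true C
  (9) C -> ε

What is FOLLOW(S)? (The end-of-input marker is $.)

FIRST(S): from S->F id num S we get {id, true}; from S->F we get {ε, id, true}. So FIRST(S) = {ε, id, true}.
FIRST(C): from C->id S true true we get {id}; from C->S true true C we get {id, true}; from C->ε we get {ε}. So FIRST(C) = {ε, id, true}.
FIRST(F): from F->C true S F we get {id, true}; from F->true S F we get {true}; from F->id num F C we get {id}; from F->ε we get {ε}. So FIRST(F) = {ε, id, true}.
FOLLOW(S) includes $ since S is the start symbol.
FOLLOW(S): in S->F id num S, the suffix after S is empty (adds nothing new); in F->C true S F, S is followed by F with FIRST {ε, id, true}; in F->C true S F, the suffix after S is nullable, so FOLLOW(S) ⊇ FOLLOW(F) = {$, id, true}; in F->true S F, S is followed by F with FIRST {ε, id, true}; in F->true S F, the suffix after S is nullable, so FOLLOW(S) ⊇ FOLLOW(F) = {$, id, true}; in C->id S true true, S is followed by true true with FIRST {true}; in C->S true true C, S is followed by true true C with FIRST {true}. Thus FOLLOW(S) = {$, id, true}.
FOLLOW(F): in S->F id num S, F is followed by id num S with FIRST {id}; in S->F, the suffix after F is empty, so FOLLOW(F) ⊇ FOLLOW(S) = {$, id, true}; in F->C true S F, the suffix after F is empty (adds nothing new); in F->true S F, the suffix after F is empty (adds nothing new); in F->id num F C, F is followed by C with FIRST {ε, id, true}; in F->id num F C, the suffix after F is nullable (adds nothing new). Thus FOLLOW(F) = {$, id, true}.
FOLLOW(C): in F->C true S F, C is followed by true S F with FIRST {true}; in F->id num F C, the suffix after C is empty, so FOLLOW(C) ⊇ FOLLOW(F) = {$, id, true}; in C->S true true C, the suffix after C is empty (adds nothing new). Thus FOLLOW(C) = {$, id, true}.

{$, id, true}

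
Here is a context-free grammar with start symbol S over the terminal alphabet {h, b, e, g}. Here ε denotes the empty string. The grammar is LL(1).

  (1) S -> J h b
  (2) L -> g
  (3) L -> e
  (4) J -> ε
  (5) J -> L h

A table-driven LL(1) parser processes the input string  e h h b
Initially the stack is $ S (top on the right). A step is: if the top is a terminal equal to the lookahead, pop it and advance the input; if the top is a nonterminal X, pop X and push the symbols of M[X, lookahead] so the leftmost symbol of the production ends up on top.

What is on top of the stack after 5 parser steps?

     Stack      Input      Action
  1  $ S        e h h b $  expand S -> J h b
  2  $ b h J    e h h b $  expand J -> L h
  3  $ b h h L  e h h b $  expand L -> e
  4  $ b h h e  e h h b $  match e
  5  $ b h h    h h b $    match h
Stack after step 5: $ b h (top = h).

h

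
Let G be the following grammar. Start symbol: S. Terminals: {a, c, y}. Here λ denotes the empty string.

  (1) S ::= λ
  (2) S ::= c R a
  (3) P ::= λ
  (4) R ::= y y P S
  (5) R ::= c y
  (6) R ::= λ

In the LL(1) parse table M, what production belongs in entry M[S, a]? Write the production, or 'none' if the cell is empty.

FIRST(S): from S::=λ we get {λ}; from S::=c R a we get {c}. So FIRST(S) = {λ, c}.
FIRST(P): from P::=λ we get {λ}. So FIRST(P) = {λ}.
FIRST(R): from R::=y y P S we get {y}; from R::=c y we get {c}; from R::=λ we get {λ}. So FIRST(R) = {λ, c, y}.
FOLLOW(S) includes $ since S is the start symbol.
FOLLOW(R): in S::=c R a, R is followed by a with FIRST {a}. Thus FOLLOW(R) = {a}.
FOLLOW(S): in R::=y y P S, the suffix after S is empty, so FOLLOW(S) ⊇ FOLLOW(R) = {a}. Thus FOLLOW(S) = {$, a}.
For S ::= λ: FIRST(λ) = {λ}, so it goes in M[S, t] for t ∈ {}; since λ ∈ FIRST, also for every t ∈ FOLLOW(S) = {$, a}.
For S ::= c R a: FIRST(c R a) = {c}, so it goes in M[S, t] for t ∈ {c}.

S ::= λ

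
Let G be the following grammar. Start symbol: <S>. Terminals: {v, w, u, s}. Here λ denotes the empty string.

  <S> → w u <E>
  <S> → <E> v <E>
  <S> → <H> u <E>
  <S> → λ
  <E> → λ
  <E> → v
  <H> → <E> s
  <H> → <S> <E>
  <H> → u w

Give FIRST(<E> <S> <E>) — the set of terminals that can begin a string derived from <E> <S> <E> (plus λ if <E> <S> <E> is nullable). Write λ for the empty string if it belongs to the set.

FIRST(<E>): from <E>→λ we get {λ}; from <E>→v we get {v}. So FIRST(<E>) = {λ, v}.
FIRST(<S>): from <S>→w u <E> we get {w}; from <S>→<E> v <E> we get {v}; from <S>→<H> u <E> we get {s, u, v, w}; from <S>→λ we get {λ}. So FIRST(<S>) = {λ, s, u, v, w}.
FIRST(<H>): from <H>→<E> s we get {s, v}; from <H>→<S> <E> we get {λ, s, u, v, w}; from <H>→u w we get {u}. So FIRST(<H>) = {λ, s, u, v, w}.
FIRST(<E> <S> <E>): take FIRST of each symbol in turn, carrying on past any symbol whose FIRST contains λ; result {λ, s, u, v, w}.

{λ, s, u, v, w}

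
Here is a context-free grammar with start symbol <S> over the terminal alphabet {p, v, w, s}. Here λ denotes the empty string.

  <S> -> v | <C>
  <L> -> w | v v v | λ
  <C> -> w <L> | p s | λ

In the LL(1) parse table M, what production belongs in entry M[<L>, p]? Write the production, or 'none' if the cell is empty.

FIRST(<L>) = {λ, v, w}
FIRST(<C>) = {λ, p, w}
FIRST(<S>) = {λ, p, v, w}  (via <C>)
FOLLOW(<S>) includes $ since <S> is the start symbol.
FOLLOW(<C>): in <S>-><C>, the suffix after <C> is empty, so FOLLOW(<C>) ⊇ FOLLOW(<S>) = {$}. Thus FOLLOW(<C>) = {$}.
FOLLOW(<L>): in <C>->w <L>, the suffix after <L> is empty, so FOLLOW(<L>) ⊇ FOLLOW(<C>) = {$}. Thus FOLLOW(<L>) = {$}.
For <L> -> w: FIRST(w) = {w}, so it goes in M[<L>, t] for t ∈ {w}.
For <L> -> v v v: FIRST(v v v) = {v}, so it goes in M[<L>, t] for t ∈ {v}.
For <L> -> λ: FIRST(λ) = {λ}, so it goes in M[<L>, t] for t ∈ {}; since λ ∈ FIRST, also for every t ∈ FOLLOW(<L>) = {$}.
None of these place a production in M[<L>, p].

none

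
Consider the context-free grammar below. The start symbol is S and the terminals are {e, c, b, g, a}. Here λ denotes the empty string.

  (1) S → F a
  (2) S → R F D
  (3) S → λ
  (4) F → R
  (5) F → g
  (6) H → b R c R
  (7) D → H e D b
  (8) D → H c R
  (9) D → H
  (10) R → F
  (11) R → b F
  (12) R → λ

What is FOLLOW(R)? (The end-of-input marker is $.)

FIRST(H) = {b}
FIRST(D) = {b}  (via H e D b, H c R, H)
FIRST(S) = {λ, a, b, g}  (via F a, R F D)
FIRST(F) = {λ, b, g}  (via R)
FIRST(R) = {λ, b, g}  (via F)
FOLLOW(S) includes $ since S is the start symbol.
FOLLOW(S): S appears on no right-hand side. Thus FOLLOW(S) = {$}.
FOLLOW(D): in S→R F D, the suffix after D is empty, so FOLLOW(D) ⊇ FOLLOW(S) = {$}; in D→H e D b, D is followed by b with FIRST {b}. Thus FOLLOW(D) = {$, b}.
FOLLOW(H): in D→H e D b, H is followed by e D b with FIRST {e}; in D→H c R, H is followed by c R with FIRST {c}; in D→H, the suffix after H is empty, so FOLLOW(H) ⊇ FOLLOW(D) = {$, b}. Thus FOLLOW(H) = {$, b, c, e}.
FOLLOW(F): in S→F a, F is followed by a with FIRST {a}; in S→R F D, F is followed by D with FIRST {b}; in R→F, the suffix after F is empty, so FOLLOW(F) ⊇ FOLLOW(R) = {$, a, b, c, e, g}; in R→b F, the suffix after F is empty, so FOLLOW(F) ⊇ FOLLOW(R) = {$, a, b, c, e, g}. Thus FOLLOW(F) = {$, a, b, c, e, g}.
FOLLOW(R): in S→R F D, R is followed by F D with FIRST {b, g}; in F→R, the suffix after R is empty, so FOLLOW(R) ⊇ FOLLOW(F) = {$, a, b, c, e, g}; in H→b R c R (occurrence 1), R is followed by c R with FIRST {c}; in H→b R c R (occurrence 2), the suffix after R is empty, so FOLLOW(R) ⊇ FOLLOW(H) = {$, b, c, e}; in D→H c R, the suffix after R is empty, so FOLLOW(R) ⊇ FOLLOW(D) = {$, b}. Thus FOLLOW(R) = {$, a, b, c, e, g}.

{$, a, b, c, e, g}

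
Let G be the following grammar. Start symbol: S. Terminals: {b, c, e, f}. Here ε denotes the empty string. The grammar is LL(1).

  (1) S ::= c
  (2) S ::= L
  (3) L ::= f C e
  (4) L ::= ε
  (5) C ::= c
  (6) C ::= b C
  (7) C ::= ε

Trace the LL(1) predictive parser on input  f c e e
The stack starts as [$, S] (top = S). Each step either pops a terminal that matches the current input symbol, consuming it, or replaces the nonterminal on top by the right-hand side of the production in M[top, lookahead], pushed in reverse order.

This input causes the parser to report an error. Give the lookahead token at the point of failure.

e

     Stack    Input      Action
  1  $ S      f c e e $  expand S ::= L
  2  $ L      f c e e $  expand L ::= f C e
  3  $ e C f  f c e e $  match f
  4  $ e C    c e e $    expand C ::= c
  5  $ e c    c e e $    match c
  6  $ e      e e $      match e
  7  $        e $        error: stack empty but input remains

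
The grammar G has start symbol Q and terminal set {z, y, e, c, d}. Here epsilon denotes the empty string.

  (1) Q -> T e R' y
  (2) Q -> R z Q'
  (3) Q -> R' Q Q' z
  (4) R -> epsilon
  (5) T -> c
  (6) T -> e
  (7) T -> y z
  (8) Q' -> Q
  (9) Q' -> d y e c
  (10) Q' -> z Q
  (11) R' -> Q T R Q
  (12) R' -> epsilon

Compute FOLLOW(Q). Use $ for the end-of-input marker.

FIRST(R): from R->epsilon we get {epsilon}. So FIRST(R) = {epsilon}.
FIRST(T): from T->c we get {c}; from T->e we get {e}; from T->y z we get {y}. So FIRST(T) = {c, e, y}.
FIRST(Q): from Q->T e R' y we get {c, e, y}; from Q->R z Q' we get {z}; from Q->R' Q Q' z we get {c, e, y, z}. So FIRST(Q) = {c, e, y, z}.
FIRST(Q'): from Q'->Q we get {c, e, y, z}; from Q'->d y e c we get {d}; from Q'->z Q we get {z}. So FIRST(Q') = {c, d, e, y, z}.
FIRST(R'): from R'->Q T R Q we get {c, e, y, z}; from R'->epsilon we get {epsilon}. So FIRST(R') = {epsilon, c, e, y, z}.
FOLLOW(Q) includes $ since Q is the start symbol.
FOLLOW(R): in Q->R z Q', R is followed by z Q' with FIRST {z}; in R'->Q T R Q, R is followed by Q with FIRST {c, e, y, z}. Thus FOLLOW(R) = {c, e, y, z}.
FOLLOW(T): in Q->T e R' y, T is followed by e R' y with FIRST {e}; in R'->Q T R Q, T is followed by R Q with FIRST {c, e, y, z}. Thus FOLLOW(T) = {c, e, y, z}.
FOLLOW(R'): in Q->T e R' y, R' is followed by y with FIRST {y}; in Q->R' Q Q' z, R' is followed by Q Q' z with FIRST {c, e, y, z}. Thus FOLLOW(R') = {c, e, y, z}.
FOLLOW(Q): in Q->R' Q Q' z, Q is followed by Q' z with FIRST {c, d, e, y, z}; in Q'->Q, the suffix after Q is empty, so FOLLOW(Q) ⊇ FOLLOW(Q') = {$, c, d, e, y, z}; in Q'->z Q, the suffix after Q is empty, so FOLLOW(Q) ⊇ FOLLOW(Q') = {$, c, d, e, y, z}; in R'->Q T R Q (occurrence 1), Q is followed by T R Q with FIRST {c, e, y}; in R'->Q T R Q (occurrence 2), the suffix after Q is empty, so FOLLOW(Q) ⊇ FOLLOW(R') = {c, e, y, z}. Thus FOLLOW(Q) = {$, c, d, e, y, z}.
FOLLOW(Q'): in Q->R z Q', the suffix after Q' is empty, so FOLLOW(Q') ⊇ FOLLOW(Q) = {$, c, d, e, y, z}; in Q->R' Q Q' z, Q' is followed by z with FIRST {z}. Thus FOLLOW(Q') = {$, c, d, e, y, z}.

{$, c, d, e, y, z}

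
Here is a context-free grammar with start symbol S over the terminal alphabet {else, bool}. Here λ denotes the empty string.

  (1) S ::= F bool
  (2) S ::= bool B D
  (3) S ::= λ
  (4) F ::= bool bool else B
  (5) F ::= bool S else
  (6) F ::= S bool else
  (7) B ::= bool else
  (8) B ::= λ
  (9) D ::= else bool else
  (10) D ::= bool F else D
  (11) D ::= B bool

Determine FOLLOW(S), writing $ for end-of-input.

FIRST(B): from B::=bool else we get {bool}; from B::=λ we get {λ}. So FIRST(B) = {λ, bool}.
FIRST(D): from D::=else bool else we get {else}; from D::=bool F else D we get {bool}; from D::=B bool we get {bool}. So FIRST(D) = {bool, else}.
FIRST(S): from S::=F bool we get {bool}; from S::=bool B D we get {bool}; from S::=λ we get {λ}. So FIRST(S) = {λ, bool}.
FIRST(F): from F::=bool bool else B we get {bool}; from F::=bool S else we get {bool}; from F::=S bool else we get {bool}. So FIRST(F) = {bool}.
FOLLOW(S) includes $ since S is the start symbol.
FOLLOW(S): in F::=bool S else, S is followed by else with FIRST {else}; in F::=S bool else, S is followed by bool else with FIRST {bool}. Thus FOLLOW(S) = {$, bool, else}.
FOLLOW(F): in S::=F bool, F is followed by bool with FIRST {bool}; in D::=bool F else D, F is followed by else D with FIRST {else}. Thus FOLLOW(F) = {bool, else}.
FOLLOW(B): in S::=bool B D, B is followed by D with FIRST {bool, else}; in F::=bool bool else B, the suffix after B is empty, so FOLLOW(B) ⊇ FOLLOW(F) = {bool, else}; in D::=B bool, B is followed by bool with FIRST {bool}. Thus FOLLOW(B) = {bool, else}.
FOLLOW(D): in S::=bool B D, the suffix after D is empty, so FOLLOW(D) ⊇ FOLLOW(S) = {$, bool, else}; in D::=bool F else D, the suffix after D is empty (adds nothing new). Thus FOLLOW(D) = {$, bool, else}.

{$, bool, else}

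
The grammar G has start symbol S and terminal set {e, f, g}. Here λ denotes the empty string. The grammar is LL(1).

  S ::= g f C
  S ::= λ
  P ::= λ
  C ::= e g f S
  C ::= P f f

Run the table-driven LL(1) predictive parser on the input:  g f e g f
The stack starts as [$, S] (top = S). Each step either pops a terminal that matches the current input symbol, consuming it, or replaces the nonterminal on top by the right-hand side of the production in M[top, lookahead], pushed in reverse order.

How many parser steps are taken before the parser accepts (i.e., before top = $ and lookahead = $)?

8

     Stack      Input        Action
  1  $ S        g f e g f $  expand S ::= g f C
  2  $ C f g    g f e g f $  match g
  3  $ C f      f e g f $    match f
  4  $ C        e g f $      expand C ::= e g f S
  5  $ S f g e  e g f $      match e
  6  $ S f g    g f $        match g
  7  $ S f      f $          match f
  8  $ S        $            expand S ::= λ
Accept reached after 8 steps.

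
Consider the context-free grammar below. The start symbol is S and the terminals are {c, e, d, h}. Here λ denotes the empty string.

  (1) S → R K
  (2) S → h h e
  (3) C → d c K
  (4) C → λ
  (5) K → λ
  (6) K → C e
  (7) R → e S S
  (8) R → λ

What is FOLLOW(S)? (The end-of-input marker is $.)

{$, d, e, h}

FIRST(C) = {λ, d}
FIRST(R) = {λ, e}
FIRST(K) = {λ, d, e}  (via C e)
FIRST(S) = {λ, d, e, h}  (via R K)
FOLLOW(S) includes $ since S is the start symbol.
FOLLOW(C): in K→C e, C is followed by e with FIRST {e}. Thus FOLLOW(C) = {e}.
FOLLOW(S): in R→e S S (occurrence 1), S is followed by S with FIRST {λ, d, e, h}; in R→e S S (occurrence 1), the suffix after S is nullable, so FOLLOW(S) ⊇ FOLLOW(R) = {$, d, e, h}; in R→e S S (occurrence 2), the suffix after S is empty, so FOLLOW(S) ⊇ FOLLOW(R) = {$, d, e, h}. Thus FOLLOW(S) = {$, d, e, h}.
FOLLOW(K): in S→R K, the suffix after K is empty, so FOLLOW(K) ⊇ FOLLOW(S) = {$, d, e, h}; in C→d c K, the suffix after K is empty, so FOLLOW(K) ⊇ FOLLOW(C) = {e}. Thus FOLLOW(K) = {$, d, e, h}.
FOLLOW(R): in S→R K, R is followed by K with FIRST {λ, d, e}; in S→R K, the suffix after R is nullable, so FOLLOW(R) ⊇ FOLLOW(S) = {$, d, e, h}. Thus FOLLOW(R) = {$, d, e, h}.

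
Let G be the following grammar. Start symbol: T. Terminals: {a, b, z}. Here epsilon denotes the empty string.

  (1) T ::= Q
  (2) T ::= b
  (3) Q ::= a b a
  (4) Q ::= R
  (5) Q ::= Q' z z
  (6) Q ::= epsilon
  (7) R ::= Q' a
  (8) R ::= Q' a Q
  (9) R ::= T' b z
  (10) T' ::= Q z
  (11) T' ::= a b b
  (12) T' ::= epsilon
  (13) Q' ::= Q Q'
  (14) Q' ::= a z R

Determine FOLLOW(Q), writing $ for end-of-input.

{$, a, b, z}

FIRST(T) = {epsilon, a, b, z}  (via Q)
FIRST(Q) = {epsilon, a, b, z}  (via R, Q' z z)
FIRST(T') = {epsilon, a, b, z}  (via Q z)
FIRST(Q') = {a, b, z}  (via Q Q')
FIRST(R) = {a, b, z}  (via Q' a, Q' a Q, T' b z)
FOLLOW(T) includes $ since T is the start symbol.
FOLLOW(T): T appears on no right-hand side. Thus FOLLOW(T) = {$}.
FOLLOW(T'): in R::=T' b z, T' is followed by b z with FIRST {b}. Thus FOLLOW(T') = {b}.
FOLLOW(Q'): in Q::=Q' z z, Q' is followed by z z with FIRST {z}; in R::=Q' a, Q' is followed by a with FIRST {a}; in R::=Q' a Q, Q' is followed by a Q with FIRST {a}; in Q'::=Q Q', the suffix after Q' is empty (adds nothing new). Thus FOLLOW(Q') = {a, z}.
FOLLOW(Q): in T::=Q, the suffix after Q is empty, so FOLLOW(Q) ⊇ FOLLOW(T) = {$}; in R::=Q' a Q, the suffix after Q is empty, so FOLLOW(Q) ⊇ FOLLOW(R) = {$, a, b, z}; in T'::=Q z, Q is followed by z with FIRST {z}; in Q'::=Q Q', Q is followed by Q' with FIRST {a, b, z}. Thus FOLLOW(Q) = {$, a, b, z}.
FOLLOW(R): in Q::=R, the suffix after R is empty, so FOLLOW(R) ⊇ FOLLOW(Q) = {$, a, b, z}; in Q'::=a z R, the suffix after R is empty, so FOLLOW(R) ⊇ FOLLOW(Q') = {a, z}. Thus FOLLOW(R) = {$, a, b, z}.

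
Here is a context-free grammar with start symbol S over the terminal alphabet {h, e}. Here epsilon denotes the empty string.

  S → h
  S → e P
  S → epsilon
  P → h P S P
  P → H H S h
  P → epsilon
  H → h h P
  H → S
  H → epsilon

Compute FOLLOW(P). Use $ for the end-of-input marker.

FIRST(S) = {epsilon, e, h}
FIRST(H) = {epsilon, e, h}  (via S)
FIRST(P) = {epsilon, e, h}  (via H H S h)
FOLLOW(S) includes $ since S is the start symbol.
FOLLOW(H): in P→H H S h (occurrence 1), H is followed by H S h with FIRST {e, h}; in P→H H S h (occurrence 2), H is followed by S h with FIRST {e, h}. Thus FOLLOW(H) = {e, h}.
FOLLOW(S): in P→h P S P, S is followed by P with FIRST {epsilon, e, h}; in P→h P S P, the suffix after S is nullable, so FOLLOW(S) ⊇ FOLLOW(P) = {$, e, h}; in P→H H S h, S is followed by h with FIRST {h}; in H→S, the suffix after S is empty, so FOLLOW(S) ⊇ FOLLOW(H) = {e, h}. Thus FOLLOW(S) = {$, e, h}.
FOLLOW(P): in S→e P, the suffix after P is empty, so FOLLOW(P) ⊇ FOLLOW(S) = {$, e, h}; in P→h P S P (occurrence 1), P is followed by S P with FIRST {epsilon, e, h}; in P→h P S P (occurrence 1), the suffix after P is nullable (adds nothing new); in P→h P S P (occurrence 2), the suffix after P is empty (adds nothing new); in H→h h P, the suffix after P is empty, so FOLLOW(P) ⊇ FOLLOW(H) = {e, h}. Thus FOLLOW(P) = {$, e, h}.

{$, e, h}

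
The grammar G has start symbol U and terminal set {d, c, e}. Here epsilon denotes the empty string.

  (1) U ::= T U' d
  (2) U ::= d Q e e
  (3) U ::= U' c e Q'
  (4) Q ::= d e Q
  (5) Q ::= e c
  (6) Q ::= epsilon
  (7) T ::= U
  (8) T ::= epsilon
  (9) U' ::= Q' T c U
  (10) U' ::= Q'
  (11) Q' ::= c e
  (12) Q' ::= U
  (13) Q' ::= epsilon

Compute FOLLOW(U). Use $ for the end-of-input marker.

FIRST(Q) = {epsilon, d, e}
FIRST(U) = {c, d}  (via T U' d, U' c e Q')
FIRST(T) = {epsilon, c, d}  (via U)
FIRST(Q') = {epsilon, c, d}  (via U)
FIRST(U') = {epsilon, c, d}  (via Q' T c U, Q')
FOLLOW(U) includes $ since U is the start symbol.
FOLLOW(Q): in U::=d Q e e, Q is followed by e e with FIRST {e}; in Q::=d e Q, the suffix after Q is empty (adds nothing new). Thus FOLLOW(Q) = {e}.
FOLLOW(T): in U::=T U' d, T is followed by U' d with FIRST {c, d}; in U'::=Q' T c U, T is followed by c U with FIRST {c}. Thus FOLLOW(T) = {c, d}.
FOLLOW(U'): in U::=T U' d, U' is followed by d with FIRST {d}; in U::=U' c e Q', U' is followed by c e Q' with FIRST {c}. Thus FOLLOW(U') = {c, d}.
FOLLOW(U): in T::=U, the suffix after U is empty, so FOLLOW(U) ⊇ FOLLOW(T) = {c, d}; in U'::=Q' T c U, the suffix after U is empty, so FOLLOW(U) ⊇ FOLLOW(U') = {c, d}; in Q'::=U, the suffix after U is empty, so FOLLOW(U) ⊇ FOLLOW(Q') = {$, c, d}. Thus FOLLOW(U) = {$, c, d}.
FOLLOW(Q'): in U::=U' c e Q', the suffix after Q' is empty, so FOLLOW(Q') ⊇ FOLLOW(U) = {$, c, d}; in U'::=Q' T c U, Q' is followed by T c U with FIRST {c, d}; in U'::=Q', the suffix after Q' is empty, so FOLLOW(Q') ⊇ FOLLOW(U') = {c, d}. Thus FOLLOW(Q') = {$, c, d}.

{$, c, d}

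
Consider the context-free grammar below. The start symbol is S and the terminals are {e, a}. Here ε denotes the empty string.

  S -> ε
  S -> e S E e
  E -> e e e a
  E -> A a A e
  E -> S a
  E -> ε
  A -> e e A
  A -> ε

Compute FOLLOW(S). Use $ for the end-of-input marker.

{$, a, e}

FIRST(S): from S->ε we get {ε}; from S->e S E e we get {e}. So FIRST(S) = {ε, e}.
FIRST(A): from A->e e A we get {e}; from A->ε we get {ε}. So FIRST(A) = {ε, e}.
FIRST(E): from E->e e e a we get {e}; from E->A a A e we get {a, e}; from E->S a we get {a, e}; from E->ε we get {ε}. So FIRST(E) = {ε, a, e}.
FOLLOW(S) includes $ since S is the start symbol.
FOLLOW(S): in S->e S E e, S is followed by E e with FIRST {a, e}; in E->S a, S is followed by a with FIRST {a}. Thus FOLLOW(S) = {$, a, e}.
FOLLOW(E): in S->e S E e, E is followed by e with FIRST {e}. Thus FOLLOW(E) = {e}.
FOLLOW(A): in E->A a A e (occurrence 1), A is followed by a A e with FIRST {a}; in E->A a A e (occurrence 2), A is followed by e with FIRST {e}; in A->e e A, the suffix after A is empty (adds nothing new). Thus FOLLOW(A) = {a, e}.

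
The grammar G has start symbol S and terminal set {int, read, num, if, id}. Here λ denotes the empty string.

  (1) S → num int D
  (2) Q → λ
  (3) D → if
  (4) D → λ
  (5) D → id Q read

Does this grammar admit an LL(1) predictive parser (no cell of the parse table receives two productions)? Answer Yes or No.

Yes

FIRST(S) = {num}
FIRST(Q) = {λ}
FIRST(D) = {λ, id, if}
FOLLOW(S) = {$}
FOLLOW(Q) = {read}
FOLLOW(D) = {$}
Each cell of M receives at most one production.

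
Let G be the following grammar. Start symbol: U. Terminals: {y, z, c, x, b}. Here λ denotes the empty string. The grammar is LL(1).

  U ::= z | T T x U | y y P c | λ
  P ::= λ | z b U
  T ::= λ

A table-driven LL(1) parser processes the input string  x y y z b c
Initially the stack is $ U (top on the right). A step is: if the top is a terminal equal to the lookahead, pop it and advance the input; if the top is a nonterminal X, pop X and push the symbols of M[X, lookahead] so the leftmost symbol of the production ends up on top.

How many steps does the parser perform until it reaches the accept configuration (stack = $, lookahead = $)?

      Stack      Input          Action
   1  $ U        x y y z b c $  expand U ::= T T x U
   2  $ U x T T  x y y z b c $  expand T ::= λ
   3  $ U x T    x y y z b c $  expand T ::= λ
   4  $ U x      x y y z b c $  match x
   5  $ U        y y z b c $    expand U ::= y y P c
   6  $ c P y y  y y z b c $    match y
   7  $ c P y    y z b c $      match y
   8  $ c P      z b c $        expand P ::= z b U
   9  $ c U b z  z b c $        match z
  10  $ c U b    b c $          match b
  11  $ c U      c $            expand U ::= λ
  12  $ c        c $            match c
Accept reached after 12 steps.

12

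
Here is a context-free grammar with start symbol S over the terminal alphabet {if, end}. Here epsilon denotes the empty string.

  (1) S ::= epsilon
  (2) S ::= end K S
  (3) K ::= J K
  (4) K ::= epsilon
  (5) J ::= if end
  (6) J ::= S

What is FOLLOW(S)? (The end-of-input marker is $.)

FIRST(S) = {epsilon, end}
FIRST(J) = {epsilon, end, if}  (via S)
FIRST(K) = {epsilon, end, if}  (via J K)
FOLLOW(S) includes $ since S is the start symbol.
FOLLOW(S): in S::=end K S, the suffix after S is empty (adds nothing new); in J::=S, the suffix after S is empty, so FOLLOW(S) ⊇ FOLLOW(J) = {$, end, if}. Thus FOLLOW(S) = {$, end, if}.
FOLLOW(K): in S::=end K S, K is followed by S with FIRST {epsilon, end}; in S::=end K S, the suffix after K is nullable, so FOLLOW(K) ⊇ FOLLOW(S) = {$, end, if}; in K::=J K, the suffix after K is empty (adds nothing new). Thus FOLLOW(K) = {$, end, if}.
FOLLOW(J): in K::=J K, J is followed by K with FIRST {epsilon, end, if}; in K::=J K, the suffix after J is nullable, so FOLLOW(J) ⊇ FOLLOW(K) = {$, end, if}. Thus FOLLOW(J) = {$, end, if}.

{$, end, if}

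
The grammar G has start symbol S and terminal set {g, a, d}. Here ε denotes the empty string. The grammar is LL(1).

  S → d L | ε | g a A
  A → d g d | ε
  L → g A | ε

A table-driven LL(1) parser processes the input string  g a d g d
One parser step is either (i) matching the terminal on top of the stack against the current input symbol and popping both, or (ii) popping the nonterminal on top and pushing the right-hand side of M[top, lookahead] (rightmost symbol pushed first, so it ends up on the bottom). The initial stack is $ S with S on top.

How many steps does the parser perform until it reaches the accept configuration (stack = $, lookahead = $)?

     Stack    Input        Action
  1  $ S      g a d g d $  expand S → g a A
  2  $ A a g  g a d g d $  match g
  3  $ A a    a d g d $    match a
  4  $ A      d g d $      expand A → d g d
  5  $ d g d  d g d $      match d
  6  $ d g    g d $        match g
  7  $ d      d $          match d
Accept reached after 7 steps.

7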